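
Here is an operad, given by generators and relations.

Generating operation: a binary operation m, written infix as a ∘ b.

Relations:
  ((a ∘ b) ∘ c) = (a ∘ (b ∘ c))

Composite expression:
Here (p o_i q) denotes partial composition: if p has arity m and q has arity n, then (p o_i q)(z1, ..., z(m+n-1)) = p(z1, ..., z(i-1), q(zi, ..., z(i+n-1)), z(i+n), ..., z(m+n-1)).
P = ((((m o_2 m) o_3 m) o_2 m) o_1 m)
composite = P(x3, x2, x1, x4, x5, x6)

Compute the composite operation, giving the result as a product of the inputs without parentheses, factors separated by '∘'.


Every regrouping of m is equal, so read the x-inputs in written order.
(x3 ∘ x2) flattens to x3 ∘ x2
(x1 ∘ x4) flattens to x1 ∘ x4
(x5 ∘ x6) flattens to x5 ∘ x6
((x1 ∘ x4) ∘ (x5 ∘ x6)) flattens to x1 ∘ x4 ∘ x5 ∘ x6
((x3 ∘ x2) ∘ ((x1 ∘ x4) ∘ (x5 ∘ x6))) flattens to x3 ∘ x2 ∘ x1 ∘ x4 ∘ x5 ∘ x6

x3 ∘ x2 ∘ x1 ∘ x4 ∘ x5 ∘ x6


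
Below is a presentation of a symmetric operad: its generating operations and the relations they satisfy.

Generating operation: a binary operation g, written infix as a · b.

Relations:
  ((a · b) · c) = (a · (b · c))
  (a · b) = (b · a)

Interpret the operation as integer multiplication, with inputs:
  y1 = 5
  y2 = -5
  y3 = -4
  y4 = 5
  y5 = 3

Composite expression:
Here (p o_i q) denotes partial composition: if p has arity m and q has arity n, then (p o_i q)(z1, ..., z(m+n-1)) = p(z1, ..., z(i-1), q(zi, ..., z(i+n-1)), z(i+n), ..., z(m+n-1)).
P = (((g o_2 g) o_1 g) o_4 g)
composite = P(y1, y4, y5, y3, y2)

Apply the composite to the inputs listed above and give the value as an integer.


(y1 · y4) = 25
(y3 · y2) = 20
(y5 · (y3 · y2)) = 60
((y1 · y4) · (y5 · (y3 · y2))) = 1500

1500


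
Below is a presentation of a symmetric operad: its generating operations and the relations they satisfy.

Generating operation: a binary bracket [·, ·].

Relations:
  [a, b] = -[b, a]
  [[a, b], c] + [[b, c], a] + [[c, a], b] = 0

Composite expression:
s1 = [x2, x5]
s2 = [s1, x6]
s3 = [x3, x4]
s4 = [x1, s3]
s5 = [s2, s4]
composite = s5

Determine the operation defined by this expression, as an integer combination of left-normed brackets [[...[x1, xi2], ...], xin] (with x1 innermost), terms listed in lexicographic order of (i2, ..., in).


-[[[[[x1, x3], x4], x2], x5], x6] + [[[[[x1, x3], x4], x5], x2], x6] + [[[[[x1, x3], x4], x6], x2], x5] - [[[[[x1, x3], x4], x6], x5], x2] + [[[[[x1, x4], x3], x2], x5], x6] - [[[[[x1, x4], x3], x5], x2], x6] - [[[[[x1, x4], x3], x6], x2], x5] + [[[[[x1, x4], x3], x6], x5], x2]

A multilinear Lie element is pinned by x1-initial words (x1 innermost).
Composite bracket: [[[x2, x5], x6], [x1, [x3, x4]]]
The bracket unfolds into 32 signed words via [a, b] = ab - ba (2^5 = 32).
Collect the words opening with x1:
  sign of x1x3x4x2x5x6 is -1, so it contributes -[[[[[x1, x3], x4], x2], x5], x6]
  sign of x1x3x4x5x2x6 is +1, so it contributes +[[[[[x1, x3], x4], x5], x2], x6]
  sign of x1x3x4x6x2x5 is +1, so it contributes +[[[[[x1, x3], x4], x6], x2], x5]
  sign of x1x3x4x6x5x2 is -1, so it contributes -[[[[[x1, x3], x4], x6], x5], x2]
  sign of x1x4x3x2x5x6 is +1, so it contributes +[[[[[x1, x4], x3], x2], x5], x6]
  sign of x1x4x3x5x2x6 is -1, so it contributes -[[[[[x1, x4], x3], x5], x2], x6]
  sign of x1x4x3x6x2x5 is -1, so it contributes -[[[[[x1, x4], x3], x6], x2], x5]
  sign of x1x4x3x6x5x2 is +1, so it contributes +[[[[[x1, x4], x3], x6], x5], x2]


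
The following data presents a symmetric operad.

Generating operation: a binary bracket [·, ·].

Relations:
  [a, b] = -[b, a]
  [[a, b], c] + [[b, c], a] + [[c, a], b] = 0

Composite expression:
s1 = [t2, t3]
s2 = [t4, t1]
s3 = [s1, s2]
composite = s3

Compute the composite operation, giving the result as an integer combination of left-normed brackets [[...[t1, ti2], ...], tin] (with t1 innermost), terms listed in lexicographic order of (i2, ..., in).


[[[t1, t4], t2], t3] - [[[t1, t4], t3], t2]


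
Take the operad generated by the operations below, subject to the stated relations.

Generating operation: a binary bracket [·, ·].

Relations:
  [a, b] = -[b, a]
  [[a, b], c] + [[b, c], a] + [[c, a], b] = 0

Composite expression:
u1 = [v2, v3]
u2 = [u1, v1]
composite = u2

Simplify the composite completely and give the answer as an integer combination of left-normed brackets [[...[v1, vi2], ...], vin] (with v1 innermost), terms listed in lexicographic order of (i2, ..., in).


-[[v1, v2], v3] + [[v1, v3], v2]

Antisymmetry and Jacobi reduce to v1-anchored left-normed brackets.
Composite bracket: [[v2, v3], v1]
Each bracket splits as ab - ba, giving 4 signed words (2^2 = 4).
Keep just the words that open with v1:
  v1v2v3 appears with sign -1, giving the term -[[v1, v2], v3]
  v1v3v2 appears with sign +1, giving the term +[[v1, v3], v2]


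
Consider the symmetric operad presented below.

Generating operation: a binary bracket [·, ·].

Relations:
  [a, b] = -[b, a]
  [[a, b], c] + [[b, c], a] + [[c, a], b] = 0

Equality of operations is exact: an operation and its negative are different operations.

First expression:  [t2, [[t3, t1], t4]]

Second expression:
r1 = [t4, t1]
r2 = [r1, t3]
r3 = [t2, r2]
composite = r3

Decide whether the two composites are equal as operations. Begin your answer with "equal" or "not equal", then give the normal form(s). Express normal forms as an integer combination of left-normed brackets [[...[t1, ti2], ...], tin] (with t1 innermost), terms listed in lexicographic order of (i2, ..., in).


not equal: they reduce to [[[t1, t3], t4], t2] and [[[t1, t4], t3], t2]


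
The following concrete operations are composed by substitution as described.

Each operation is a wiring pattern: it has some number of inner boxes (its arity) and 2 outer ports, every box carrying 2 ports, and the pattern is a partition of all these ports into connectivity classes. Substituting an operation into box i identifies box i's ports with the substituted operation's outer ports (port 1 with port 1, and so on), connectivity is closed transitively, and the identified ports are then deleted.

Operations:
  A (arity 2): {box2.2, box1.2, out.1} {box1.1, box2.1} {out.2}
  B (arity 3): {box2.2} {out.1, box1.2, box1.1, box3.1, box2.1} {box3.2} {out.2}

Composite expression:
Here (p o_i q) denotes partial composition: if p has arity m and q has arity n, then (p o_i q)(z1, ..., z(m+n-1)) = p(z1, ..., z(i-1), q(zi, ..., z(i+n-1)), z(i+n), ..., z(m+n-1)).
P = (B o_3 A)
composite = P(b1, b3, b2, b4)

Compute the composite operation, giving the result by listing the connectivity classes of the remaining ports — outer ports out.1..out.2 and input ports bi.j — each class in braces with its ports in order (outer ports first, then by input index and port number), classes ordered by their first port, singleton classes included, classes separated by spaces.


{out.1, b1.1, b1.2, b2.2, b3.1, b4.2} {out.2} {b2.1, b4.1} {b3.2}


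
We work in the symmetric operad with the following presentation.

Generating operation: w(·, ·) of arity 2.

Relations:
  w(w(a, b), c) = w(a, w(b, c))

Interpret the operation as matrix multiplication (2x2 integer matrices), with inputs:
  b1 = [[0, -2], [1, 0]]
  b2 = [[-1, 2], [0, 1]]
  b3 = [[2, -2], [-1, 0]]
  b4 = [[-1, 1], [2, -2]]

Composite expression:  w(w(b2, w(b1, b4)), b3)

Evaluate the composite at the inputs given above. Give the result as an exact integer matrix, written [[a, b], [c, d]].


[[6, -4], [-3, 2]]

w(b1, b4) = [[-4, 4], [-1, 1]]
w(b2, w(b1, b4)) = [[2, -2], [-1, 1]]
w(w(b2, w(b1, b4)), b3) = [[6, -4], [-3, 2]]


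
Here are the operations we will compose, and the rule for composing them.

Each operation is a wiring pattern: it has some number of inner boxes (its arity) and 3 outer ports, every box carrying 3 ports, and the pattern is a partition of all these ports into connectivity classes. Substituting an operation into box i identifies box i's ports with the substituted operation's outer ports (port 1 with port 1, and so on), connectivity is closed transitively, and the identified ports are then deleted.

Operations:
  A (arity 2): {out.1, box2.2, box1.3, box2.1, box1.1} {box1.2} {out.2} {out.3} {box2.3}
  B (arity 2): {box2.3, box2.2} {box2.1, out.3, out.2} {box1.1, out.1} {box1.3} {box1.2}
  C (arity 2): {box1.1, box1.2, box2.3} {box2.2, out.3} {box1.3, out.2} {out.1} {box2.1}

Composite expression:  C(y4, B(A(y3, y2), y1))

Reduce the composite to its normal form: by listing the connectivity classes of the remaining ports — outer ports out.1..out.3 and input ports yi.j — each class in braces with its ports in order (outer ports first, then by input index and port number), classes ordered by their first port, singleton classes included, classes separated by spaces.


{out.1} {out.2, y4.3} {out.3, y1.1, y4.1, y4.2} {y1.2, y1.3} {y2.1, y2.2, y3.1, y3.3} {y2.3} {y3.2}

After gluing at C, chains via deleted ports link the y-ports.
A over (y3, y2) gives {out.1, y2.1, y2.2, y3.1, y3.3} {out.2} {out.3} {y2.3} {y3.2}, out.j being that stage's outer ports
B over (y3, y2, y1) gives {out.1, y2.1, y2.2, y3.1, y3.3} {out.2, out.3, y1.1} {y1.2, y1.3} {y2.3} {y3.2}, out.j being that stage's outer ports
C over (y4, y3, y2, y1) gives {out.1} {out.2, y4.3} {out.3, y1.1, y4.1, y4.2} {y1.2, y1.3} {y2.1, y2.2, y3.1, y3.3} {y2.3} {y3.2}, out.j being that stage's outer ports


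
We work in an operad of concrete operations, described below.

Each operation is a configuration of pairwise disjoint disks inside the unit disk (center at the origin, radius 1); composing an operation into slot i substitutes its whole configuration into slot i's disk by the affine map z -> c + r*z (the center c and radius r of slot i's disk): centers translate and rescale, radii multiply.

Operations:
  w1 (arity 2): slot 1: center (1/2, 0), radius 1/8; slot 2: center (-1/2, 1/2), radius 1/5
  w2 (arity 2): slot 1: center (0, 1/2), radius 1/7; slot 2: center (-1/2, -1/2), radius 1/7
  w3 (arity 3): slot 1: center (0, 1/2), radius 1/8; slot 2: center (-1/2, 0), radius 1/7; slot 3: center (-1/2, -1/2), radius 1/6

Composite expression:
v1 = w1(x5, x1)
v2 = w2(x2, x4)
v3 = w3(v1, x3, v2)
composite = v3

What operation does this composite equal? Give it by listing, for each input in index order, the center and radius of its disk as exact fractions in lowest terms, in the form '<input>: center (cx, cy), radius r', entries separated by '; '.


x1: center (-1/16, 9/16), radius 1/40; x2: center (-1/2, -5/12), radius 1/42; x3: center (-1/2, 0), radius 1/7; x4: center (-7/12, -7/12), radius 1/42; x5: center (1/16, 1/2), radius 1/64

Only the slot chain above each x matters under w3; compose those maps.
tracing x5 down its 2-map path: center (1/16, 1/2), radius 1/64
tracing x1 down its 2-map path: center (-1/16, 9/16), radius 1/40
tracing x3 down its 1-map path: center (-1/2, 0), radius 1/7
tracing x2 down its 2-map path: center (-1/2, -5/12), radius 1/42
tracing x4 down its 2-map path: center (-7/12, -7/12), radius 1/42


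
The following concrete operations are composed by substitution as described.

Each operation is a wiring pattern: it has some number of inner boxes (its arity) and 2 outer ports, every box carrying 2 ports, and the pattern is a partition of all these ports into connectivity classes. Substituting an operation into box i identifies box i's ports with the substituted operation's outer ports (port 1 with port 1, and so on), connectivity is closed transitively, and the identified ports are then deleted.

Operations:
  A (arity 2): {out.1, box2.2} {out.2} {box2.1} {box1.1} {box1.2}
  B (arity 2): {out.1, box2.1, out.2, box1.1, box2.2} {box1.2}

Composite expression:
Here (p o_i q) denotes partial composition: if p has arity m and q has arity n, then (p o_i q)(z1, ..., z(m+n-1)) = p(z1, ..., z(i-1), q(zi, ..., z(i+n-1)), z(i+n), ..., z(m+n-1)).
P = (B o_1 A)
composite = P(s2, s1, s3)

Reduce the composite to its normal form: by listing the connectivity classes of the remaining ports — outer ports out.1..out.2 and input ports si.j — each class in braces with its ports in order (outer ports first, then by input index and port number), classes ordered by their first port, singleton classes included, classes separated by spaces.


{out.1, out.2, s1.2, s3.1, s3.2} {s1.1} {s2.1} {s2.2}

Treat the ports identified at B as solder joints: merge, then drop.
after A, the pattern on (s2, s1) reads {out.1, s1.2} {out.2} {s1.1} {s2.1} {s2.2} (out.j = its outer ports)
after B, the pattern on (s2, s1, s3) reads {out.1, out.2, s1.2, s3.1, s3.2} {s1.1} {s2.1} {s2.2} (out.j = its outer ports)


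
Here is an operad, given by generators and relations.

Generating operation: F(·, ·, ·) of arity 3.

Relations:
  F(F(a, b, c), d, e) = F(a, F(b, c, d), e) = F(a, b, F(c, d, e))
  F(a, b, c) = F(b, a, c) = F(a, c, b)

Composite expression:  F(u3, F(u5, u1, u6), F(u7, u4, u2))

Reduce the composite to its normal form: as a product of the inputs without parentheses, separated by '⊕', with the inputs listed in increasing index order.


With F associative and commutative, the u-input set is all that matters.
F(u5, u1, u6) unparenthesizes to u5 ⊕ u1 ⊕ u6
F(u7, u4, u2) unparenthesizes to u7 ⊕ u4 ⊕ u2
F(u3, F(u5, u1, u6), F(u7, u4, u2)) unparenthesizes to u3 ⊕ u5 ⊕ u1 ⊕ u6 ⊕ u7 ⊕ u4 ⊕ u2
rearranged into index order: u1 ⊕ u2 ⊕ u3 ⊕ u4 ⊕ u5 ⊕ u6 ⊕ u7

u1 ⊕ u2 ⊕ u3 ⊕ u4 ⊕ u5 ⊕ u6 ⊕ u7


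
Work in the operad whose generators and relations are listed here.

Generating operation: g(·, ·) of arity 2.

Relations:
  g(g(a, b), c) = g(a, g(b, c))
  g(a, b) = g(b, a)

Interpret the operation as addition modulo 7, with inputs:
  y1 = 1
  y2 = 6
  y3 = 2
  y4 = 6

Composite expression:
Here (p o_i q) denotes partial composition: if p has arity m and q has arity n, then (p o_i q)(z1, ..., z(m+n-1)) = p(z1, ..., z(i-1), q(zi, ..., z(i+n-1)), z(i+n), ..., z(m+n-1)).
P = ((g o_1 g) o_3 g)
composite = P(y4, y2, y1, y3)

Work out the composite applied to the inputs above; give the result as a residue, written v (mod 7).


g(y4, y2) = 5
g(y1, y3) = 3
g(g(y4, y2), g(y1, y3)) = 1

1 (mod 7)


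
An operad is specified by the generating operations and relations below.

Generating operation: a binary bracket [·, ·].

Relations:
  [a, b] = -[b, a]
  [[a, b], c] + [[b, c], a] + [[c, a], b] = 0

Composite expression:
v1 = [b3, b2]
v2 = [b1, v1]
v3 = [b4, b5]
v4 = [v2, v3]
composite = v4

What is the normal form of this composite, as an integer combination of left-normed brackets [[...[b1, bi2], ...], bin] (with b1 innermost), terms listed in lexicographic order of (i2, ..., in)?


-[[[[b1, b2], b3], b4], b5] + [[[[b1, b2], b3], b5], b4] + [[[[b1, b3], b2], b4], b5] - [[[[b1, b3], b2], b5], b4]

A multilinear Lie element is pinned by b1-initial words (b1 innermost).
Composite bracket: [[b1, [b3, b2]], [b4, b5]]
Applying ab - ba throughout gives 16 signed words (2^4 = 16).
Coefficients come from the b1-initial words:
  b1b2b3b4b5 (sign -1) contributes -[[[[b1, b2], b3], b4], b5]
  b1b2b3b5b4 (sign +1) contributes +[[[[b1, b2], b3], b5], b4]
  b1b3b2b4b5 (sign +1) contributes +[[[[b1, b3], b2], b4], b5]
  b1b3b2b5b4 (sign -1) contributes -[[[[b1, b3], b2], b5], b4]


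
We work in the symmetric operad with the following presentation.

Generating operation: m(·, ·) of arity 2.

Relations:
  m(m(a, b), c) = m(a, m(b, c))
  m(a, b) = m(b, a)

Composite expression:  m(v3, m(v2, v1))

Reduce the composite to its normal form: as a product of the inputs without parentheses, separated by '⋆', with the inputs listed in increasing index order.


Shape and order are irrelevant to m; the v-input set decides.
m(v2, v1) unparenthesizes to v2 ⋆ v1
m(v3, m(v2, v1)) unparenthesizes to v3 ⋆ v2 ⋆ v1
reordering the factors by index: v1 ⋆ v2 ⋆ v3

v1 ⋆ v2 ⋆ v3


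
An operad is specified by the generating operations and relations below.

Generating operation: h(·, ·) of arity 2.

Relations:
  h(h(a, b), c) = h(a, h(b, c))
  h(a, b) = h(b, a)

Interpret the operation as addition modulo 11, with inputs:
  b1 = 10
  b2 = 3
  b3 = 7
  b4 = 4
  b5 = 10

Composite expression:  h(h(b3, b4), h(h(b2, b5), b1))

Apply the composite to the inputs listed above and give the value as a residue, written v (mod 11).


1 (mod 11)

h(b3, b4) = 0
h(b2, b5) = 2
h(h(b2, b5), b1) = 1
h(h(b3, b4), h(h(b2, b5), b1)) = 1


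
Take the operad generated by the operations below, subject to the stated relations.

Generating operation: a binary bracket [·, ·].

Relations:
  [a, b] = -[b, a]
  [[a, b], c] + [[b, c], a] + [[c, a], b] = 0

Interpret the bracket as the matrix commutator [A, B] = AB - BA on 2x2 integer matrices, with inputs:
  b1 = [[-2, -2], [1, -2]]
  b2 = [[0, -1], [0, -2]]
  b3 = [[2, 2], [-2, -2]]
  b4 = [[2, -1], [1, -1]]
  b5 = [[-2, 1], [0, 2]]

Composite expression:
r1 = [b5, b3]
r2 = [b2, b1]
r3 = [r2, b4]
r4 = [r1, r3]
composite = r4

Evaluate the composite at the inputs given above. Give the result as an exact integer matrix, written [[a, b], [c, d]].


[[160, -200], [80, -160]]

[b5, b3] = [[-2, -12], [-8, 2]]
[b2, b1] = [[-1, -4], [-2, 1]]
[[b2, b1], b4] = [[-6, 14], [-4, 6]]
[[b5, b3], [[b2, b1], b4]] = [[160, -200], [80, -160]]


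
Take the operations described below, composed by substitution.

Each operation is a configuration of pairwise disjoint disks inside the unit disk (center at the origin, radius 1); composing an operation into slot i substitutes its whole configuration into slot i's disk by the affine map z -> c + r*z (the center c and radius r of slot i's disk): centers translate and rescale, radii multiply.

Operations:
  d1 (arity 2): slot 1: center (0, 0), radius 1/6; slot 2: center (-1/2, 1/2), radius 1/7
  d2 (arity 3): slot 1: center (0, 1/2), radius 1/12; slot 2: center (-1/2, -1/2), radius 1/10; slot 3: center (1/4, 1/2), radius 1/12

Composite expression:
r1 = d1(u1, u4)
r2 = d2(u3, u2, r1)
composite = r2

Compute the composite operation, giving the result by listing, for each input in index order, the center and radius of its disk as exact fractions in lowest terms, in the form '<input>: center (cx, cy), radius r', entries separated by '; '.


u1: center (1/4, 1/2), radius 1/72; u2: center (-1/2, -1/2), radius 1/10; u3: center (0, 1/2), radius 1/12; u4: center (5/24, 13/24), radius 1/84


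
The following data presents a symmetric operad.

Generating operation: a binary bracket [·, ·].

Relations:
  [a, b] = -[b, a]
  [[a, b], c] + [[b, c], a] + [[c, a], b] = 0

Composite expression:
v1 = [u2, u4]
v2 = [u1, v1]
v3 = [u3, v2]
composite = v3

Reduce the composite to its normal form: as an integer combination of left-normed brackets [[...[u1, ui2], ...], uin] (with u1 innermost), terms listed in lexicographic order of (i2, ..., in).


-[[[u1, u2], u4], u3] + [[[u1, u4], u2], u3]

Antisymmetry and Jacobi reduce to u1-anchored left-normed brackets.
Composite bracket: [u3, [u1, [u2, u4]]]
The bracket unfolds into 8 signed words via [a, b] = ab - ba (2^3 = 8).
The u1-initial words carry the normal form:
  from u1u2u4u3, sign -1: term -[[[u1, u2], u4], u3]
  from u1u4u2u3, sign +1: term +[[[u1, u4], u2], u3]


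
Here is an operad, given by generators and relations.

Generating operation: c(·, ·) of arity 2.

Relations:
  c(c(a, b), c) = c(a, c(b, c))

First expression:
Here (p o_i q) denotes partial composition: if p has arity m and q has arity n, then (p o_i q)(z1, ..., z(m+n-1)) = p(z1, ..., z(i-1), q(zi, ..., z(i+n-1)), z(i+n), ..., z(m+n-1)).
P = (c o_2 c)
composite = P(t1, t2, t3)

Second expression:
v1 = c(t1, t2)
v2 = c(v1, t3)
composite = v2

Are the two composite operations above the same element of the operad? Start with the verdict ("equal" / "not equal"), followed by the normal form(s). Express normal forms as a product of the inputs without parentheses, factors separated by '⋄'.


equal: each reduces to t1 ⋄ t2 ⋄ t3

The first composite normalizes to t1 ⋄ t2 ⋄ t3
The second composite normalizes to t1 ⋄ t2 ⋄ t3
Identical normal forms: equal.


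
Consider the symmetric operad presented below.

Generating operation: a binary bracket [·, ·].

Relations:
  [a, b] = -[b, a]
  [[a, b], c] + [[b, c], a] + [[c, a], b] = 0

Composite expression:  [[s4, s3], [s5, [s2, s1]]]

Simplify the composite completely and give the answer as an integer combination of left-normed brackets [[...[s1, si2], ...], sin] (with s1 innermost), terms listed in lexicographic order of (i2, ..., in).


Expand each bracket as ab - ba; the s1-initial words give the coefficients.
Composite bracket: [[s4, s3], [s5, [s2, s1]]]
Under [a, b] = ab - ba we get 16 signed associative words (2^4 = 16).
Coefficients come from the s1-initial words:
  s1s2s5s3s4 appears with sign +1, giving the term +[[[[s1, s2], s5], s3], s4]
  s1s2s5s4s3 appears with sign -1, giving the term -[[[[s1, s2], s5], s4], s3]

[[[[s1, s2], s5], s3], s4] - [[[[s1, s2], s5], s4], s3]


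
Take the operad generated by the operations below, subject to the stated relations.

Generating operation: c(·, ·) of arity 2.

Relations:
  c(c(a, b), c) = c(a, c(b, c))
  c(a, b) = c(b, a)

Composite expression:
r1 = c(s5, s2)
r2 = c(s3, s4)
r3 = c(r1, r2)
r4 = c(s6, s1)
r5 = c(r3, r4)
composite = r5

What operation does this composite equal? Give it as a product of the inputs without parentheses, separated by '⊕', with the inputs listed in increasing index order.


Key point: c commutes, so take the s-inputs in any fixed order.
c(s5, s2) flattens to s5 ⊕ s2
c(s3, s4) flattens to s3 ⊕ s4
c(c(s5, s2), c(s3, s4)) flattens to s5 ⊕ s2 ⊕ s3 ⊕ s4
c(s6, s1) flattens to s6 ⊕ s1
c(c(c(s5, s2), c(s3, s4)), c(s6, s1)) flattens to s5 ⊕ s2 ⊕ s3 ⊕ s4 ⊕ s6 ⊕ s1
commutativity sorts the factors: s1 ⊕ s2 ⊕ s3 ⊕ s4 ⊕ s5 ⊕ s6

s1 ⊕ s2 ⊕ s3 ⊕ s4 ⊕ s5 ⊕ s6


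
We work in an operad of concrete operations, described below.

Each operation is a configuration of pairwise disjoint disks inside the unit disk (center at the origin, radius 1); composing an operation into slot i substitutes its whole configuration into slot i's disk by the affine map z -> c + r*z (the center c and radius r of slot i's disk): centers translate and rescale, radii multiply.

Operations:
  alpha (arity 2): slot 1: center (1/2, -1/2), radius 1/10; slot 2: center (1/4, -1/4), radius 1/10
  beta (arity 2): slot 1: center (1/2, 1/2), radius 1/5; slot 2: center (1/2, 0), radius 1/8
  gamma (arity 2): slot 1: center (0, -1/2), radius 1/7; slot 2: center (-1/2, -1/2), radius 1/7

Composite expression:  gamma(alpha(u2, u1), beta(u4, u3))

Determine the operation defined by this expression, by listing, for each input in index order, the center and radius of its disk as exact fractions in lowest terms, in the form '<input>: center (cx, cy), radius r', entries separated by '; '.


u1: center (1/28, -15/28), radius 1/70; u2: center (1/14, -4/7), radius 1/70; u3: center (-3/7, -1/2), radius 1/56; u4: center (-3/7, -3/7), radius 1/35

Nesting under gamma composes maps z -> c + r*z down each u-path.
input u2: composing its 2 substitution steps yields center (1/14, -4/7), radius 1/70
input u1: composing its 2 substitution steps yields center (1/28, -15/28), radius 1/70
input u4: composing its 2 substitution steps yields center (-3/7, -3/7), radius 1/35
input u3: composing its 2 substitution steps yields center (-3/7, -1/2), radius 1/56


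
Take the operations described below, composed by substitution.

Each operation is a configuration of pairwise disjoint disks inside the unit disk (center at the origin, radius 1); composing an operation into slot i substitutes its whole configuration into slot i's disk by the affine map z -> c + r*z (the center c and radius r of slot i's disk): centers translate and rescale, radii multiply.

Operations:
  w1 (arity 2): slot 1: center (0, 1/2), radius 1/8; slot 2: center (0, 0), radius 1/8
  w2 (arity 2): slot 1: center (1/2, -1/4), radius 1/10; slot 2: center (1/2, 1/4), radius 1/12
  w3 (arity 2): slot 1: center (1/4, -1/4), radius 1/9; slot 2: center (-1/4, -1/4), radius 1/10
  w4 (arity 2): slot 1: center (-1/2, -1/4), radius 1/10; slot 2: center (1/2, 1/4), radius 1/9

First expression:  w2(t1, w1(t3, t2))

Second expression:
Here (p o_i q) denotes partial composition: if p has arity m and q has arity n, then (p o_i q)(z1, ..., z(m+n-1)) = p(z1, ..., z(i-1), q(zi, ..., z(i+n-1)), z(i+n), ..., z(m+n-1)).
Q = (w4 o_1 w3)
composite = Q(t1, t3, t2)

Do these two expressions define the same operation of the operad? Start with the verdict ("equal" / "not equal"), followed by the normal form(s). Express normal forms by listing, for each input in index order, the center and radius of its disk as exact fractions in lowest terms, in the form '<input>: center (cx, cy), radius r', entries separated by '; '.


not equal; the first gives t1: center (1/2, -1/4), radius 1/10; t2: center (1/2, 1/4), radius 1/96; t3: center (1/2, 7/24), radius 1/96 and the second t1: center (-19/40, -11/40), radius 1/90; t2: center (1/2, 1/4), radius 1/9; t3: center (-21/40, -11/40), radius 1/100

The first composite normalizes to t1: center (1/2, -1/4), radius 1/10; t2: center (1/2, 1/4), radius 1/96; t3: center (1/2, 7/24), radius 1/96
The second composite normalizes to t1: center (-19/40, -11/40), radius 1/90; t2: center (1/2, 1/4), radius 1/9; t3: center (-21/40, -11/40), radius 1/100
They disagree, so not equal.


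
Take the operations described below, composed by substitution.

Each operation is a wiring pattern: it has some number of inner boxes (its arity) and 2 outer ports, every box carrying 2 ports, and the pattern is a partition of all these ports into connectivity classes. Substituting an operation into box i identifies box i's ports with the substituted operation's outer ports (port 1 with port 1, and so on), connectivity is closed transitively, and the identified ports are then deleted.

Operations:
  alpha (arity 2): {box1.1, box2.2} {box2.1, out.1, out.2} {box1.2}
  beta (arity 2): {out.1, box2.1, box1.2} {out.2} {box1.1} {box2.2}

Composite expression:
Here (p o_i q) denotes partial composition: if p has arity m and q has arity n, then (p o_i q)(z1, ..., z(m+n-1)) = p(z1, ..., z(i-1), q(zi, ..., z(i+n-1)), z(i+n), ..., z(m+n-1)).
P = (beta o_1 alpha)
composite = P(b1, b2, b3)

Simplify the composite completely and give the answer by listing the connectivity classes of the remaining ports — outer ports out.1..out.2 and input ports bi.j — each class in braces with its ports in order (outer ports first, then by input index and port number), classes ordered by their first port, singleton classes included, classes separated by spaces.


{out.1, b2.1, b3.1} {out.2} {b1.1, b2.2} {b1.2} {b3.2}


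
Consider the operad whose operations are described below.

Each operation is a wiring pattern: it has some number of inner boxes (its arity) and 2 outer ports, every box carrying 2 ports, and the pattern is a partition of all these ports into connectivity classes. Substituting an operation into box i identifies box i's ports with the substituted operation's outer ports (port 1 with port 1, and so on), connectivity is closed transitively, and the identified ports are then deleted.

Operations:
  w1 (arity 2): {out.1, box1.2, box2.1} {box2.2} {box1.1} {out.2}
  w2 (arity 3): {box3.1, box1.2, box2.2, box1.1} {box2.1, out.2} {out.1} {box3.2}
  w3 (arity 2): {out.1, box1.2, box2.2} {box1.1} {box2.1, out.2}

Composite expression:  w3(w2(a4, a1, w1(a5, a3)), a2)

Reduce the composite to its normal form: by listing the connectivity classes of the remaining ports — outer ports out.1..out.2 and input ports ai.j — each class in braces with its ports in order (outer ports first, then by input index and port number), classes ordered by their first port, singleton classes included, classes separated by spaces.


{out.1, a1.1, a2.2} {out.2, a2.1} {a1.2, a3.1, a4.1, a4.2, a5.2} {a3.2} {a5.1}

Substituting into w3 glues patterns; closure does the rest.
w1 over (a5, a3) gives {out.1, a3.1, a5.2} {out.2} {a3.2} {a5.1}, out.j being that stage's outer ports
w2 over (a4, a1, a5, a3) gives {out.1} {out.2, a1.1} {a1.2, a3.1, a4.1, a4.2, a5.2} {a3.2} {a5.1}, out.j being that stage's outer ports
w3 over (a4, a1, a5, a3, a2) gives {out.1, a1.1, a2.2} {out.2, a2.1} {a1.2, a3.1, a4.1, a4.2, a5.2} {a3.2} {a5.1}, out.j being that stage's outer ports


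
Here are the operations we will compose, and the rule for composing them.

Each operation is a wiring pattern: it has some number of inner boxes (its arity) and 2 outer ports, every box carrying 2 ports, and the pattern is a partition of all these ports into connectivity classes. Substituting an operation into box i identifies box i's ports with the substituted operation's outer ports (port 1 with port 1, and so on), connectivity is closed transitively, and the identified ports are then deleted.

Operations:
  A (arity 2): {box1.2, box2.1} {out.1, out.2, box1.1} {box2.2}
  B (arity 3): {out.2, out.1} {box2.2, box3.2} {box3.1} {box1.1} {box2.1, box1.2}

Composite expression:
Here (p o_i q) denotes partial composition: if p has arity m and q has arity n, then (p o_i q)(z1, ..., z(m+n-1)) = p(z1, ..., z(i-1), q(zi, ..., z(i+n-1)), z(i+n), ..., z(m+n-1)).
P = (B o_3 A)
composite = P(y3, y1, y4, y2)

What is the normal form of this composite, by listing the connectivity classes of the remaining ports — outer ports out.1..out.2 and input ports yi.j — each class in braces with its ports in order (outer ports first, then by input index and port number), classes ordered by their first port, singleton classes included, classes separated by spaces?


{out.1, out.2} {y1.1, y3.2} {y1.2, y4.1} {y2.1, y4.2} {y2.2} {y3.1}

Treat the ports identified at B as solder joints: merge, then drop.
after A, the pattern on (y4, y2) reads {out.1, out.2, y4.1} {y2.1, y4.2} {y2.2} (out.j = its outer ports)
after B, the pattern on (y3, y1, y4, y2) reads {out.1, out.2} {y1.1, y3.2} {y1.2, y4.1} {y2.1, y4.2} {y2.2} {y3.1} (out.j = its outer ports)


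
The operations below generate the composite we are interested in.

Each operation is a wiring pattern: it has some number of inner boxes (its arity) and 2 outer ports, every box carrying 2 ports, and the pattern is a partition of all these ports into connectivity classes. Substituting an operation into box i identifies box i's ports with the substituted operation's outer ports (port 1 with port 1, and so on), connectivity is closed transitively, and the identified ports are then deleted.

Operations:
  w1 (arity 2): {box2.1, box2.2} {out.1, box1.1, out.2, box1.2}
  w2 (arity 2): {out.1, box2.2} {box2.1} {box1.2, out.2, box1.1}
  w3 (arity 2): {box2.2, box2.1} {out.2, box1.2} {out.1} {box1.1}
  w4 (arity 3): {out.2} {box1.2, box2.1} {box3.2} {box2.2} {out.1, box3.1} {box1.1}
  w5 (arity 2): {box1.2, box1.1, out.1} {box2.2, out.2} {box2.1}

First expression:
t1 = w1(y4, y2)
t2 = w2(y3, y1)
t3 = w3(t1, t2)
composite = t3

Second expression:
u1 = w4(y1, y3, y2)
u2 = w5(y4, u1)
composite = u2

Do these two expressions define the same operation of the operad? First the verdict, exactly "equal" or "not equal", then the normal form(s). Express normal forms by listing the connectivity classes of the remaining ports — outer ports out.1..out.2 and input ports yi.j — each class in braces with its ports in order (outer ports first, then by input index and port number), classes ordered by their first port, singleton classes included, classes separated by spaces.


Reducing the first expression gives {out.1} {out.2, y4.1, y4.2} {y1.1} {y1.2, y3.1, y3.2} {y2.1, y2.2}
Reducing the second expression gives {out.1, y4.1, y4.2} {out.2} {y1.1} {y1.2, y3.1} {y2.1} {y2.2} {y3.2}
Different reductions; not equal.

not equal; the first gives {out.1} {out.2, y4.1, y4.2} {y1.1} {y1.2, y3.1, y3.2} {y2.1, y2.2} and the second {out.1, y4.1, y4.2} {out.2} {y1.1} {y1.2, y3.1} {y2.1} {y2.2} {y3.2}


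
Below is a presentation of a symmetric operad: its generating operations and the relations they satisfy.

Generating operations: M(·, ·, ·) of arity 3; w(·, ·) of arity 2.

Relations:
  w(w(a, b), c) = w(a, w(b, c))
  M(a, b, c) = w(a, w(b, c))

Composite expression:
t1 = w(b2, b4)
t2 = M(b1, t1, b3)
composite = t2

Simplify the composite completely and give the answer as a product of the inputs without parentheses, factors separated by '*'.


b1 * b2 * b4 * b3

The M-tree's shape is irrelevant; the b-reading-order decides.
w(b2, b4) collapses to b2 * b4
M(b1, w(b2, b4), b3) collapses to b1 * b2 * b4 * b3


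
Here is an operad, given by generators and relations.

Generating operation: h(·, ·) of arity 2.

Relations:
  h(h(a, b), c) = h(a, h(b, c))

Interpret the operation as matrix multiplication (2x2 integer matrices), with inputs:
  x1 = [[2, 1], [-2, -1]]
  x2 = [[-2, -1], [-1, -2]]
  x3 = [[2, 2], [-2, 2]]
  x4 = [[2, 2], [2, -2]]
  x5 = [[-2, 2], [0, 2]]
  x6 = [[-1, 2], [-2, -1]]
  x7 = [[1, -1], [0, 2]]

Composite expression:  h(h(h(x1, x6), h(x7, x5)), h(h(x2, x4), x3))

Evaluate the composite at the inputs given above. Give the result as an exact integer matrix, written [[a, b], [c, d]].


[[-256, -224], [256, 224]]

h(x1, x6) = [[-4, 3], [4, -3]]
h(x7, x5) = [[-2, 0], [0, 4]]
h(h(x1, x6), h(x7, x5)) = [[8, 12], [-8, -12]]
h(x2, x4) = [[-6, -2], [-6, 2]]
h(h(x2, x4), x3) = [[-8, -16], [-16, -8]]
h(h(h(x1, x6), h(x7, x5)), h(h(x2, x4), x3)) = [[-256, -224], [256, 224]]


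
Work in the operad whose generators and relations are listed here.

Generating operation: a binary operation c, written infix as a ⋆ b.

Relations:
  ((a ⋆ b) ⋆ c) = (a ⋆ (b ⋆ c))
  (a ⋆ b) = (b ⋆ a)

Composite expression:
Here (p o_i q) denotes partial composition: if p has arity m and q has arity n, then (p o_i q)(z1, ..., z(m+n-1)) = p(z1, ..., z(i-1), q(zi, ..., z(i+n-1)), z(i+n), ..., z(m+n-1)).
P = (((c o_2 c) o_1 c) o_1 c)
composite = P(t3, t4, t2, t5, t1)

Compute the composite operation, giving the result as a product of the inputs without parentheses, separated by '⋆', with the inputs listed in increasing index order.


t1 ⋆ t2 ⋆ t3 ⋆ t4 ⋆ t5

Key point: c commutes, so take the t-inputs in any fixed order.
(t3 ⋆ t4) reduces to t3 ⋆ t4
((t3 ⋆ t4) ⋆ t2) reduces to t3 ⋆ t4 ⋆ t2
(t5 ⋆ t1) reduces to t5 ⋆ t1
(((t3 ⋆ t4) ⋆ t2) ⋆ (t5 ⋆ t1)) reduces to t3 ⋆ t4 ⋆ t2 ⋆ t5 ⋆ t1
putting the inputs in ascending order: t1 ⋆ t2 ⋆ t3 ⋆ t4 ⋆ t5


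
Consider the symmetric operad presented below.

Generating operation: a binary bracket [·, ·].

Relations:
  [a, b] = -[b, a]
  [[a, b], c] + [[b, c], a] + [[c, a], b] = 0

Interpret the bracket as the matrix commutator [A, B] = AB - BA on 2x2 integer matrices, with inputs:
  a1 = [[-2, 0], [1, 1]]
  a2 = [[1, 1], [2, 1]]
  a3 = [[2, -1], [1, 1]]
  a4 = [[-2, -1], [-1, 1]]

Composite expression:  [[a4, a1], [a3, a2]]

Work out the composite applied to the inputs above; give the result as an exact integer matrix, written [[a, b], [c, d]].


[[0, -20], [-40, 0]]

[a4, a1] = [[-1, -3], [6, 1]]
[a3, a2] = [[-3, 1], [-2, 3]]
[[a4, a1], [a3, a2]] = [[0, -20], [-40, 0]]


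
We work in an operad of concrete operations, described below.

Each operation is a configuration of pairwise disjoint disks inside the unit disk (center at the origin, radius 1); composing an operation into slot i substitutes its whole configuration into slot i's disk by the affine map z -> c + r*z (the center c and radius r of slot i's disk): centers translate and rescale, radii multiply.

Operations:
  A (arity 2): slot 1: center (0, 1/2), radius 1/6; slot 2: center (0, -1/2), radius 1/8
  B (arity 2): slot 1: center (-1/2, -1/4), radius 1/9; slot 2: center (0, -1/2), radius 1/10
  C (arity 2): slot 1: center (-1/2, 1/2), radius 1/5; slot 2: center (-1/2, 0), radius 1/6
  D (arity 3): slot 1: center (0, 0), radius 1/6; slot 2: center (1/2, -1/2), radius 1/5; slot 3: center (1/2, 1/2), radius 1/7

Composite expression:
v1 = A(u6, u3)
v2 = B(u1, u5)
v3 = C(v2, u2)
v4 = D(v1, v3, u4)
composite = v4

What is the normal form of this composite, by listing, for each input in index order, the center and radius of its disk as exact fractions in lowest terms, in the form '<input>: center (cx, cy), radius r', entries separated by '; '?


u1: center (19/50, -41/100), radius 1/225; u2: center (2/5, -1/2), radius 1/30; u3: center (0, -1/12), radius 1/48; u4: center (1/2, 1/2), radius 1/7; u5: center (2/5, -21/50), radius 1/250; u6: center (0, 1/12), radius 1/36

Below D, radii multiply path by path; the u-disk centers shift.
for u6, the 2-step affine chain lands on center (0, 1/12), radius 1/36
for u3, the 2-step affine chain lands on center (0, -1/12), radius 1/48
for u1, the 3-step affine chain lands on center (19/50, -41/100), radius 1/225
for u5, the 3-step affine chain lands on center (2/5, -21/50), radius 1/250
for u2, the 2-step affine chain lands on center (2/5, -1/2), radius 1/30
for u4, the 1-step affine chain lands on center (1/2, 1/2), radius 1/7


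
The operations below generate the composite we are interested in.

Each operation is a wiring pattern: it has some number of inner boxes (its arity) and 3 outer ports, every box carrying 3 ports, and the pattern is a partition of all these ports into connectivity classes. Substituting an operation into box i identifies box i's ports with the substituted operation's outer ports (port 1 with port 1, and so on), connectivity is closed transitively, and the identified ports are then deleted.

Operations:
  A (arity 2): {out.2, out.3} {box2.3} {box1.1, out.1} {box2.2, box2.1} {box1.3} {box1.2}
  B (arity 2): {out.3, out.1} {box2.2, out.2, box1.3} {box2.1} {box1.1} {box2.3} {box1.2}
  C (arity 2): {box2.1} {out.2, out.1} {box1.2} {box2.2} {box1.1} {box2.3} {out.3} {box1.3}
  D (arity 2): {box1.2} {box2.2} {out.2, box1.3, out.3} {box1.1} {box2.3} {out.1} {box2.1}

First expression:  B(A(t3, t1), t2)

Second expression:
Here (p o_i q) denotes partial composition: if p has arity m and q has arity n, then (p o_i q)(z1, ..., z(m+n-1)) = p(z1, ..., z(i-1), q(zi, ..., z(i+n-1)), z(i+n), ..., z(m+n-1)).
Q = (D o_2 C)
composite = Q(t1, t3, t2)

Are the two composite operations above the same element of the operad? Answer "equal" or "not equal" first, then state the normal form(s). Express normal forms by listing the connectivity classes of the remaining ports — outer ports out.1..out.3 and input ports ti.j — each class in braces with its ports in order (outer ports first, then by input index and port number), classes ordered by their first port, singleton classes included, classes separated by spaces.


not equal — first {out.1, out.3} {out.2, t2.2} {t1.1, t1.2} {t1.3} {t2.1} {t2.3} {t3.1} {t3.2} {t3.3}, second {out.1} {out.2, out.3, t1.3} {t1.1} {t1.2} {t2.1} {t2.2} {t2.3} {t3.1} {t3.2} {t3.3}

Normal form of the first expression: {out.1, out.3} {out.2, t2.2} {t1.1, t1.2} {t1.3} {t2.1} {t2.3} {t3.1} {t3.2} {t3.3}
Normal form of the second expression: {out.1} {out.2, out.3, t1.3} {t1.1} {t1.2} {t2.1} {t2.2} {t2.3} {t3.1} {t3.2} {t3.3}
No match — not equal.


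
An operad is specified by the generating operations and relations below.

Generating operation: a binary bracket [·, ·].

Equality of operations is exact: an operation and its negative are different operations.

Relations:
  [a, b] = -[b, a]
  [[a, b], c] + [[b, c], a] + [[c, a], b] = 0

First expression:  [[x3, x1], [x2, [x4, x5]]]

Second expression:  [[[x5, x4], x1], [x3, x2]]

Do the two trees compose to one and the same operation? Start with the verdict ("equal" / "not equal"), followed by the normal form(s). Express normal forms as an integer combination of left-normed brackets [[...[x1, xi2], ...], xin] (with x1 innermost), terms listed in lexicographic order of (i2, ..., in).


not equal; the first gives -[[[[x1, x3], x2], x4], x5] + [[[[x1, x3], x2], x5], x4] + [[[[x1, x3], x4], x5], x2] - [[[[x1, x3], x5], x4], x2] and the second -[[[[x1, x4], x5], x2], x3] + [[[[x1, x4], x5], x3], x2] + [[[[x1, x5], x4], x2], x3] - [[[[x1, x5], x4], x3], x2]

In normal form, the first expression is -[[[[x1, x3], x2], x4], x5] + [[[[x1, x3], x2], x5], x4] + [[[[x1, x3], x4], x5], x2] - [[[[x1, x3], x5], x4], x2]
In normal form, the second expression is -[[[[x1, x4], x5], x2], x3] + [[[[x1, x4], x5], x3], x2] + [[[[x1, x5], x4], x2], x3] - [[[[x1, x5], x4], x3], x2]
The normal forms differ: not equal.
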